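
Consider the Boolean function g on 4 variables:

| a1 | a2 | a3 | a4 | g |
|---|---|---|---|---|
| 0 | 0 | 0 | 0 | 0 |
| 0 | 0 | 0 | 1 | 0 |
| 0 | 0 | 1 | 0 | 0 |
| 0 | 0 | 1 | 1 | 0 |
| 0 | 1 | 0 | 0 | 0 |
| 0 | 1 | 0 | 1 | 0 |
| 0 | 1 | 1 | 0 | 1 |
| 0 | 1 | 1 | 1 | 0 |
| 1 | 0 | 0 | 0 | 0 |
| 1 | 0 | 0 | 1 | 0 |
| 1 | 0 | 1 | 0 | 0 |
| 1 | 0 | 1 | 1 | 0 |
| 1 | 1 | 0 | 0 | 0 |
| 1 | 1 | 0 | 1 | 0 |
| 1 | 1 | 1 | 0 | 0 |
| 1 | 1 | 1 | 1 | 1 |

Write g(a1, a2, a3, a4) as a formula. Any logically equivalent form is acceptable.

g(a1, a2, a3, a4) = (((¬a1 ∧ a2) ∧ a3) ∧ ¬a4) ∨ (((a1 ∧ a2) ∧ a3) ∧ a4)

The 1-rows are (0,1,1,0), (1,1,1,1). Each contributes one minterm — ¬a1·a2·a3·¬a4; a1·a2·a3·a4 — and their disjunction is a sum-of-products form of g.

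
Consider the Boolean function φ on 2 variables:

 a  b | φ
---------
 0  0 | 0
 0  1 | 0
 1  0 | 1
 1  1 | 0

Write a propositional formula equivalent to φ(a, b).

1 only at (1,0): a AND NOT b.

φ(a, b) = a & ~b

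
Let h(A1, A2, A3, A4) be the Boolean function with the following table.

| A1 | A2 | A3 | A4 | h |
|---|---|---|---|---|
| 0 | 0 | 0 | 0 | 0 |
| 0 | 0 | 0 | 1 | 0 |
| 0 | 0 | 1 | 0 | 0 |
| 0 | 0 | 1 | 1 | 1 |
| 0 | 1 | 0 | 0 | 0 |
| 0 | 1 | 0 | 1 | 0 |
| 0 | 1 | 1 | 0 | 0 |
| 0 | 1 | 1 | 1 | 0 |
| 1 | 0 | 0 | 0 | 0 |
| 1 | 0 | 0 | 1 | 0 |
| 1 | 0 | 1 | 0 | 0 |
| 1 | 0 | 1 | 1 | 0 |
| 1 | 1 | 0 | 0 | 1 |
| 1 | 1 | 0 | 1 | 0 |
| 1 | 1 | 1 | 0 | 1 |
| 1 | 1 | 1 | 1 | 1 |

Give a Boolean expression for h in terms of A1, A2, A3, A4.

h(A1, A2, A3, A4) = (((((NOT A1 AND NOT A2) AND A3) AND A4) OR (((A1 AND A2) AND NOT A3) AND NOT A4)) OR (((A1 AND A2) AND A3) AND NOT A4)) OR (((A1 AND A2) AND A3) AND A4)

The 1-rows are (0,0,1,1), (1,1,0,0), (1,1,1,0), (1,1,1,1). Each contributes one minterm — ¬A1·¬A2·A3·A4; A1·A2·¬A3·¬A4; A1·A2·A3·¬A4; A1·A2·A3·A4 — and their disjunction is a sum-of-products form of h.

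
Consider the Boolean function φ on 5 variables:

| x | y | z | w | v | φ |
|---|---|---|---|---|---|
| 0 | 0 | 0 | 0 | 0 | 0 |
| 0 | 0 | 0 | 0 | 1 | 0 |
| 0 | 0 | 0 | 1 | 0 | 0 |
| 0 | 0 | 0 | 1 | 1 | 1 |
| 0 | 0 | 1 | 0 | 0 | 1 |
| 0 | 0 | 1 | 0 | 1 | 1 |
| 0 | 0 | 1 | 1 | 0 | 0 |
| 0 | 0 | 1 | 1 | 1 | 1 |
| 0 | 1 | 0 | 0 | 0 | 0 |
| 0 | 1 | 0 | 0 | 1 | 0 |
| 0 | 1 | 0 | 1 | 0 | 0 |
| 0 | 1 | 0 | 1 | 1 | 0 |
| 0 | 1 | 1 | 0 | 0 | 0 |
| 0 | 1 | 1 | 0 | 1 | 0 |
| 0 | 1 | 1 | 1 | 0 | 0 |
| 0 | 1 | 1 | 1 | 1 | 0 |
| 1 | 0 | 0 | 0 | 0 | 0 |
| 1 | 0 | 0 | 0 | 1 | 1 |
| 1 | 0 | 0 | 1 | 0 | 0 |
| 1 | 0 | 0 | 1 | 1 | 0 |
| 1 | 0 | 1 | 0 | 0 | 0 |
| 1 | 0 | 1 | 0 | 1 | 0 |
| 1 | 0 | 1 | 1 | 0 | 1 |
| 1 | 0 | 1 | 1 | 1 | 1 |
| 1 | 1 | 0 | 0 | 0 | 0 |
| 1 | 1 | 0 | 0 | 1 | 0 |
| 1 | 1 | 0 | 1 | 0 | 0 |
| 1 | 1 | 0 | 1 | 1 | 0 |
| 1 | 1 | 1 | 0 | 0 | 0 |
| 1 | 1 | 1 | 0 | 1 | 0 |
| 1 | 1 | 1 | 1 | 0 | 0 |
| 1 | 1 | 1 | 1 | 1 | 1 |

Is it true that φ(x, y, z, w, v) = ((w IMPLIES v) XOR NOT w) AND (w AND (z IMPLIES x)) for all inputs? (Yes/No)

No

Check the formula against φ row by row:
  x=0, y=0, z=0, w=0, v=0: formula gives 0, φ = 0 ✓
  x=0, y=0, z=0, w=0, v=1: formula gives 0, φ = 0 ✓
  x=0, y=0, z=0, w=1, v=0: formula gives 0, φ = 0 ✓
  x=0, y=0, z=0, w=1, v=1: formula gives 1, φ = 1 ✓
  x=0, y=0, z=1, w=0, v=0: formula gives 0, but φ = 1 ✗
Row (0,0,1,0,0) is a counterexample, so the formula is not equivalent to φ.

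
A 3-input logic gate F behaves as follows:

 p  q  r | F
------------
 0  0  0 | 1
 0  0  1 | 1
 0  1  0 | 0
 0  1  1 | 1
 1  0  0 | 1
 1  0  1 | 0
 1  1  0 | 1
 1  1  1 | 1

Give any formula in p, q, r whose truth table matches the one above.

F is 0 on only 2 rows — (0,1,0), (1,0,1). Writing each as a minterm (¬p·q·¬r, p·¬q·r) and OR-ing them characterizes exactly where F=0, so F is the negation of that disjunction.

F(p, q, r) = NOT (((NOT p AND q) AND NOT r) OR ((p AND NOT q) AND r))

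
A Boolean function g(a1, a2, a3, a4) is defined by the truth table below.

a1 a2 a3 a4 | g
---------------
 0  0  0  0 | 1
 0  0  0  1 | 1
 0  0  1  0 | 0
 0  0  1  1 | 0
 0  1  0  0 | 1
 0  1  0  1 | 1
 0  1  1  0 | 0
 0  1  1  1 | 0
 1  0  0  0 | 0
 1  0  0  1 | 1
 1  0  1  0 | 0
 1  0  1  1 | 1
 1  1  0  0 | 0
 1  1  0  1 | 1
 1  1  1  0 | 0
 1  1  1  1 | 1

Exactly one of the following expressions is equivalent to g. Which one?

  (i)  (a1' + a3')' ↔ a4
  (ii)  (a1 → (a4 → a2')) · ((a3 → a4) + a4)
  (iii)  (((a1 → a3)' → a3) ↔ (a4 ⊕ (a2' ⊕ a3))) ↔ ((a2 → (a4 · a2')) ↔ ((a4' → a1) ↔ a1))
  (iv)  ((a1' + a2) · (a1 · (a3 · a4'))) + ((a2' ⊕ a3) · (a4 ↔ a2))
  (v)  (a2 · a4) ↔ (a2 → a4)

(i): at (0,0,0,1) it gives 0, but g = 1 — eliminated.
(ii): at (0,0,1,1) it gives 1, but g = 0 — eliminated.
(iv): at (0,0,0,1) it gives 0, but g = 1 — eliminated.
(v): at (0,0,0,0) it gives 0, but g = 1 — eliminated.
That leaves (iii). Evaluating it on every row reproduces the table of g exactly.

iii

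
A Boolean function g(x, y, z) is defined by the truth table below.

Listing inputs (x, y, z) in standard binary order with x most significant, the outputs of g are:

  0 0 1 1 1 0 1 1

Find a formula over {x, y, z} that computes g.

g(x, y, z) = ~((((~x & ~y) & ~z) | ((~x & ~y) & z)) | ((x & ~y) & z))

g is 0 on only 3 rows — (0,0,0), (0,0,1), (1,0,1). Writing each as a minterm (¬x·¬y·¬z, ¬x·¬y·z, x·¬y·z) and OR-ing them characterizes exactly where g=0, so g is the negation of that disjunction.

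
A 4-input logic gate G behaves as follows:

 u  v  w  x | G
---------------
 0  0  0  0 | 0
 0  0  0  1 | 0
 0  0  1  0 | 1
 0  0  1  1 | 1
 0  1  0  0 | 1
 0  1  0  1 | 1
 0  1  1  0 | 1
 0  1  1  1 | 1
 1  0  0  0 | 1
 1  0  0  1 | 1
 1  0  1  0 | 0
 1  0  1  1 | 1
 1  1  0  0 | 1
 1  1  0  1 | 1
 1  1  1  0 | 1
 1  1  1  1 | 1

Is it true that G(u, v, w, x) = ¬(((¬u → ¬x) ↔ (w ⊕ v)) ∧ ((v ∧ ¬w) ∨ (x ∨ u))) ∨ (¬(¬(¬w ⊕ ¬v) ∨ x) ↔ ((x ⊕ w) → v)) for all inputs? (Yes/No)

No

Check the formula against G row by row:
  u=0, v=0, w=0, x=0: formula gives 1, but G = 0 ✗
A single disagreement suffices: at (0,0,0,0) they differ, so the formula does not compute G.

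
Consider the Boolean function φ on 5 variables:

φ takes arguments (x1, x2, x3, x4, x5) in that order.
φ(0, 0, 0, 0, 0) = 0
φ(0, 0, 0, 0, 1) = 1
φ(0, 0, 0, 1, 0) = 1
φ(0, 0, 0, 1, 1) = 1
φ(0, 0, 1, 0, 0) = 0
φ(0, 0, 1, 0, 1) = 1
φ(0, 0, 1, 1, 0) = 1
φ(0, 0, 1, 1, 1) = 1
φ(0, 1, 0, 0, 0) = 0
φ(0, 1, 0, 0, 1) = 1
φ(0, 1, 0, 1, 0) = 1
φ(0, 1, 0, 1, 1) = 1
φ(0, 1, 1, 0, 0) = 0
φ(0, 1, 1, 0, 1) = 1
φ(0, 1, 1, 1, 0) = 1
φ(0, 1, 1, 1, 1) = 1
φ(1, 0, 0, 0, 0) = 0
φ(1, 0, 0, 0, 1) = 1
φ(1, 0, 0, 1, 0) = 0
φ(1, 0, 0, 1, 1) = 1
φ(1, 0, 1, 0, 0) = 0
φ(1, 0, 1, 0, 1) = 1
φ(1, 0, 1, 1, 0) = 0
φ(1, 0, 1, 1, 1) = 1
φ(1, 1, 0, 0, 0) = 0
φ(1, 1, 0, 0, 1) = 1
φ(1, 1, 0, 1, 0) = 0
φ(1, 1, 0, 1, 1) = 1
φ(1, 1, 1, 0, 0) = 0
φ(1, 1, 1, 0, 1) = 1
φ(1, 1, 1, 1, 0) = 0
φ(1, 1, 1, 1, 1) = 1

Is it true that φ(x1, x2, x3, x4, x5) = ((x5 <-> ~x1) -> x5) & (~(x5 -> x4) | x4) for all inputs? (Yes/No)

Yes

Check the formula against φ row by row:
  x1=0, x2=0, x3=0, x4=0, x5=0: formula gives 0, φ = 0 ✓
  x1=0, x2=0, x3=0, x4=0, x5=1: formula gives 1, φ = 1 ✓
  x1=0, x2=0, x3=0, x4=1, x5=0: formula gives 1, φ = 1 ✓
  x1=0, x2=0, x3=0, x4=1, x5=1: formula gives 1, φ = 1 ✓
  … (the remaining 28 rows also agree.)
All 32 rows match — the expression computes φ exactly.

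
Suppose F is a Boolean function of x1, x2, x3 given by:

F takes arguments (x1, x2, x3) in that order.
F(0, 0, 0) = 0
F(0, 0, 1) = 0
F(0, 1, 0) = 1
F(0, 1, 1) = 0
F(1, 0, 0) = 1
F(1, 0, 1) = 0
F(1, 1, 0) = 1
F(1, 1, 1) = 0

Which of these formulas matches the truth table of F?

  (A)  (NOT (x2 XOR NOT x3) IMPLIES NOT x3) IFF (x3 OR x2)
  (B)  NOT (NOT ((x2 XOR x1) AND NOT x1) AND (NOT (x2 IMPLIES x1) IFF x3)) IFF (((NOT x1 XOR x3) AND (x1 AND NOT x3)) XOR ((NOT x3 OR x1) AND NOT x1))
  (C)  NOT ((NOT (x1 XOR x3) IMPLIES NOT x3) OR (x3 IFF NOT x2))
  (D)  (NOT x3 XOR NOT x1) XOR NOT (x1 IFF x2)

B

(A) disagrees with F on (0,1,1) (formula → 1, table → 0); rule it out.
(C) disagrees with F on (0,1,0) (formula → 0, table → 1); rule it out.
(D) disagrees with F on (0,0,1) (formula → 1, table → 0); rule it out.
(B) is the remaining candidate, and it agrees with F on all 8 inputs.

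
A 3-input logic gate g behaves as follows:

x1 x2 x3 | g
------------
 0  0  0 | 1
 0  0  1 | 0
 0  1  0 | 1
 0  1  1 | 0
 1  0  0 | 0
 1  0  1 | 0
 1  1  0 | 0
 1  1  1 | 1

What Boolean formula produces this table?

The 1-rows are (0,0,0), (0,1,0), (1,1,1). Each contributes one minterm — ¬x1·¬x2·¬x3; ¬x1·x2·¬x3; x1·x2·x3 — and their disjunction is a sum-of-products form of g.

g(x1, x2, x3) = (((~x1 & ~x2) & ~x3) | ((~x1 & x2) & ~x3)) | ((x1 & x2) & x3)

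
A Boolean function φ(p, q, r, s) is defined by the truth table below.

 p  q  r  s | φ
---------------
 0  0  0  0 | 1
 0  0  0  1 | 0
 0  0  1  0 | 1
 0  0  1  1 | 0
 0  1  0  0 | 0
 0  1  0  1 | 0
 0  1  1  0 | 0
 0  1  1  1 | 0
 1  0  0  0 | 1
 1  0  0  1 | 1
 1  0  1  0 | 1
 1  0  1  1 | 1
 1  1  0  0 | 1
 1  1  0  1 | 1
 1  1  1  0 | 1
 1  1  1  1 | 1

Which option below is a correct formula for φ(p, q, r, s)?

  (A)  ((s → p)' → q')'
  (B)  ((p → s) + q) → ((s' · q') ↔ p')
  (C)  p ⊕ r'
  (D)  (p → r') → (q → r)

B

(A) fails at (0,0,0,0): the formula yields 0, φ is 1.
(C) fails at (0,0,0,1): the formula yields 1, φ is 0.
(D) fails at (0,0,0,1): the formula yields 1, φ is 0.
Only (B) survives; checking it on all 16 rows confirms it matches φ.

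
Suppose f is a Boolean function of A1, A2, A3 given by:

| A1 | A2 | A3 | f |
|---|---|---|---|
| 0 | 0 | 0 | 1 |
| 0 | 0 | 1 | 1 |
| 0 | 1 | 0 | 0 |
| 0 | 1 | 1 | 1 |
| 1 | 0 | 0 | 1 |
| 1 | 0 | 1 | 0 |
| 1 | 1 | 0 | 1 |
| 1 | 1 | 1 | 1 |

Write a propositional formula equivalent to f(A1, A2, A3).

There are just 2 zero rows: (0,1,0), (1,0,1). Their minterms are ¬A1·A2·¬A3, A1·¬A2·A3; the OR of those covers precisely the 0-outputs, and negating it yields f.

f(A1, A2, A3) = ~(((~A1 & A2) & ~A3) | ((A1 & ~A2) & A3))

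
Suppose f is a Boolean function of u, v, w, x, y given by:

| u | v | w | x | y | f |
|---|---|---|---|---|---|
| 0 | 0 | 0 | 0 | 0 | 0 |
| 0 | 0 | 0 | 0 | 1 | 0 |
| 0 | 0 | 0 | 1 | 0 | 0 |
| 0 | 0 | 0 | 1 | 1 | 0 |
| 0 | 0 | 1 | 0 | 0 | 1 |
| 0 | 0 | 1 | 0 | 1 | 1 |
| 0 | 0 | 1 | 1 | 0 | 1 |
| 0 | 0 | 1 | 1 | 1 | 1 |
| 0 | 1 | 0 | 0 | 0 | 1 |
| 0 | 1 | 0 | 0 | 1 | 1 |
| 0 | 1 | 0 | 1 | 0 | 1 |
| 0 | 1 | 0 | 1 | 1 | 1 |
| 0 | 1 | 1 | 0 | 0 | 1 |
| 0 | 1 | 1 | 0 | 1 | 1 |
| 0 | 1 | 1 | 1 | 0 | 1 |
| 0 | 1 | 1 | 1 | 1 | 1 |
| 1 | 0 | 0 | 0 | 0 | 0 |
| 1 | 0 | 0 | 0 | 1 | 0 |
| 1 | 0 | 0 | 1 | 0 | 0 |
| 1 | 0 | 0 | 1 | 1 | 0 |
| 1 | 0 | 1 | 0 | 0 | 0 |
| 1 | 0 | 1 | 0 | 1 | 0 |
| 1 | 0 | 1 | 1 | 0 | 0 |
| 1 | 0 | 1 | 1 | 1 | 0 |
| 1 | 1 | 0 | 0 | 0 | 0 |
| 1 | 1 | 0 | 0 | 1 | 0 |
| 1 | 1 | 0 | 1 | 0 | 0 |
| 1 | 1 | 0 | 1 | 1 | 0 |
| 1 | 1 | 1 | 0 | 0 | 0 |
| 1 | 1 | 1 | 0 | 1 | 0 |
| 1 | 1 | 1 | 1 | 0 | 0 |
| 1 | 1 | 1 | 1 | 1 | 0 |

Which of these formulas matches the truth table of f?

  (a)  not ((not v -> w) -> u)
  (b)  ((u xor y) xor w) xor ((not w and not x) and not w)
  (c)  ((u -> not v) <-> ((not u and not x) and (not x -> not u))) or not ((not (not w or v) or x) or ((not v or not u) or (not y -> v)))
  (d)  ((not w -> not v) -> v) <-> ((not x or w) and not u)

a

(b) fails at (0,0,0,0,0): the formula yields 1, f is 0.
(c) fails at (0,0,0,0,0): the formula yields 1, f is 0.
(d) fails at (0,0,0,1,0): the formula yields 1, f is 0.
Only (a) survives; checking it on all 32 rows confirms it matches f.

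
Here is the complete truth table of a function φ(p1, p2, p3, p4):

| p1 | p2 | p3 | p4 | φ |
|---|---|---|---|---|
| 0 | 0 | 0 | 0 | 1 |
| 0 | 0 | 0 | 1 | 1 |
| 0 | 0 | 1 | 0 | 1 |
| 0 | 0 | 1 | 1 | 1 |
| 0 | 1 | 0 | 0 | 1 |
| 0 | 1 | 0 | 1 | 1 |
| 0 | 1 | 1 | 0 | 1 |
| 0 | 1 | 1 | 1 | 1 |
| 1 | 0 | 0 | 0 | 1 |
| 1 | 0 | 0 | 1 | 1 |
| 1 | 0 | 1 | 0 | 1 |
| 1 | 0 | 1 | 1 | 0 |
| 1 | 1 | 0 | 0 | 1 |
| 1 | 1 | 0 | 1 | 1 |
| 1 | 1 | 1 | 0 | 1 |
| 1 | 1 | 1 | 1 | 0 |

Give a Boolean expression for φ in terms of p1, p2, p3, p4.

The 0-rows are (1,0,1,1), (1,1,1,1). Take each as a conjunction (p1·¬p2·p3·p4, p1·p2·p3·p4), form their disjunction, and complement — that gives a formula that is 1 everywhere φ is.

φ(p1, p2, p3, p4) = ~((((p1 & ~p2) & p3) & p4) | (((p1 & p2) & p3) & p4))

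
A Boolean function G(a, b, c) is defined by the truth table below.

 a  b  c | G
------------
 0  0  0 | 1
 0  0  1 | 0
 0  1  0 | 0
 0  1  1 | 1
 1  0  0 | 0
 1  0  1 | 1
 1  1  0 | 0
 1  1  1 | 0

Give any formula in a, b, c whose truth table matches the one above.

Collect the rows where G=1 — (0,0,0), (0,1,1), (1,0,1) — and write one minterm per row: ¬a·¬b·¬c, ¬a·b·c, a·¬b·c. Their union (logical OR) reproduces the table exactly.

G(a, b, c) = (((~a & ~b) & ~c) | ((~a & b) & c)) | ((a & ~b) & c)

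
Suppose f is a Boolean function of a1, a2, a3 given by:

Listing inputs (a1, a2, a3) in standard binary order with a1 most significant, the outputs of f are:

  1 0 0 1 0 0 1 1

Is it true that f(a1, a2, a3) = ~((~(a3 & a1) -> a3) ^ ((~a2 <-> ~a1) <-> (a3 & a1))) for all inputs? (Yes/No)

Evaluate ~((~(a3 & a1) -> a3) ^ ((~a2 <-> ~a1) <-> (a3 & a1))) on each row and compare to f:
  a1=0, a2=0, a3=0: formula gives 1, f = 1 ✓
  a1=0, a2=0, a3=1: formula gives 0, f = 0 ✓
  a1=0, a2=1, a3=0: formula gives 0, f = 0 ✓
  a1=0, a2=1, a3=1: formula gives 1, f = 1 ✓
  a1=1, a2=0, a3=0: formula gives 0, f = 0 ✓
  …and likewise for the remaining 3 rows.
No disagreement on any input; they are logically equivalent.

Yes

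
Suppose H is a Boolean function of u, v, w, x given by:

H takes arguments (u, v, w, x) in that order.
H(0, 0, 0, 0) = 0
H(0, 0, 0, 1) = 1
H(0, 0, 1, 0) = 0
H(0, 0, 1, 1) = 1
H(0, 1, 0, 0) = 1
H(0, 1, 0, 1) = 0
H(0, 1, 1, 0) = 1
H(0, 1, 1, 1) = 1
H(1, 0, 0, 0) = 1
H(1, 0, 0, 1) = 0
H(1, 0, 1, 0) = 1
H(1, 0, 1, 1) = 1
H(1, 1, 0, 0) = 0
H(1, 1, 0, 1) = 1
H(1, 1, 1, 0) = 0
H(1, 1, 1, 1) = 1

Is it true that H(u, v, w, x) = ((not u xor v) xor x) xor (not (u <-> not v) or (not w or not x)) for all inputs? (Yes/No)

Yes

Test each input against both H and the formula:
  u=0, v=0, w=0, x=0: formula gives 0, H = 0 ✓
  u=0, v=0, w=0, x=1: formula gives 1, H = 1 ✓
  u=0, v=0, w=1, x=0: formula gives 0, H = 0 ✓
  u=0, v=0, w=1, x=1: formula gives 1, H = 1 ✓
  … (the remaining 12 rows also agree.)
All 16 rows match — the expression computes H exactly.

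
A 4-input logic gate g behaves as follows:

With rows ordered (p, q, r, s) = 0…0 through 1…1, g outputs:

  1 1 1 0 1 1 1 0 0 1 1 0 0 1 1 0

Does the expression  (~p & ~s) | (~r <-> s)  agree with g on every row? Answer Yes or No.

Yes

Evaluate (~p & ~s) | (~r <-> s) on each row and compare to g:
  p=0, q=0, r=0, s=0: formula gives 1, g = 1 ✓
  p=0, q=0, r=0, s=1: formula gives 1, g = 1 ✓
  p=0, q=0, r=1, s=0: formula gives 1, g = 1 ✓
  p=0, q=0, r=1, s=1: formula gives 0, g = 0 ✓
  … (the remaining 12 rows also agree.)
No disagreement on any input; they are logically equivalent.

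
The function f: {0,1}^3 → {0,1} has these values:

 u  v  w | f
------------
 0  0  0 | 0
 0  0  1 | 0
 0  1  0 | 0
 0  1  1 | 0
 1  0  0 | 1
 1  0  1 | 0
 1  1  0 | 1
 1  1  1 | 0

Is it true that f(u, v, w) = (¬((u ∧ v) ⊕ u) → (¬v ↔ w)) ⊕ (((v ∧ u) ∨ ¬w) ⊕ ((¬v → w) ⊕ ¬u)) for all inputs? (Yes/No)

Check the formula against f row by row:
  u=0, v=0, w=0: formula gives 0, f = 0 ✓
  u=0, v=0, w=1: formula gives 1, but f = 0 ✗
A single disagreement suffices: at (0,0,1) they differ, so the formula does not compute f.

No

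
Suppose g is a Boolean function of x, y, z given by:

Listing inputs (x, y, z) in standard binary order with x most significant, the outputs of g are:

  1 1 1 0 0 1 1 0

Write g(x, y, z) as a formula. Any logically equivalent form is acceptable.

g(x, y, z) = not ((((not x and y) and z) or ((x and not y) and not z)) or ((x and y) and z))

g is 0 on only 3 rows — (0,1,1), (1,0,0), (1,1,1). Writing each as a minterm (¬x·y·z, x·¬y·¬z, x·y·z) and OR-ing them characterizes exactly where g=0, so g is the negation of that disjunction.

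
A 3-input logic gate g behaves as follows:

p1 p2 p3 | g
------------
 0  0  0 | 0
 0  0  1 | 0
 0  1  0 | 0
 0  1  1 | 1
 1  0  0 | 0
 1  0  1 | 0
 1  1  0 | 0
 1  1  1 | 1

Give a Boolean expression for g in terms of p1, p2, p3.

The 1-rows are (0,1,1), (1,1,1). Each contributes one minterm — ¬p1·p2·p3; p1·p2·p3 — and their disjunction is a sum-of-products form of g.

g(p1, p2, p3) = ((¬p1 ∧ p2) ∧ p3) ∨ ((p1 ∧ p2) ∧ p3)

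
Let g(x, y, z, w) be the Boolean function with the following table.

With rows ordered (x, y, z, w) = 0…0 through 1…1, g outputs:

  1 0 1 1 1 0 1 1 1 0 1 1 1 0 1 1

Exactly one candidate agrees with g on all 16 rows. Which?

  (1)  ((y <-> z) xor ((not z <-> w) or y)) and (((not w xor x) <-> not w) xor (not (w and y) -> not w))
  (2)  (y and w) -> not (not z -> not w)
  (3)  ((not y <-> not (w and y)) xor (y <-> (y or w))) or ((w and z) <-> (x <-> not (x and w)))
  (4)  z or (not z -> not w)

(1) disagrees with g on (0,0,0,0) (formula → 0, table → 1); rule it out.
(2) disagrees with g on (0,0,0,1) (formula → 1, table → 0); rule it out.
(3) disagrees with g on (0,0,0,1) (formula → 1, table → 0); rule it out.
That leaves (4). Evaluating it on every row reproduces the table of g exactly.

4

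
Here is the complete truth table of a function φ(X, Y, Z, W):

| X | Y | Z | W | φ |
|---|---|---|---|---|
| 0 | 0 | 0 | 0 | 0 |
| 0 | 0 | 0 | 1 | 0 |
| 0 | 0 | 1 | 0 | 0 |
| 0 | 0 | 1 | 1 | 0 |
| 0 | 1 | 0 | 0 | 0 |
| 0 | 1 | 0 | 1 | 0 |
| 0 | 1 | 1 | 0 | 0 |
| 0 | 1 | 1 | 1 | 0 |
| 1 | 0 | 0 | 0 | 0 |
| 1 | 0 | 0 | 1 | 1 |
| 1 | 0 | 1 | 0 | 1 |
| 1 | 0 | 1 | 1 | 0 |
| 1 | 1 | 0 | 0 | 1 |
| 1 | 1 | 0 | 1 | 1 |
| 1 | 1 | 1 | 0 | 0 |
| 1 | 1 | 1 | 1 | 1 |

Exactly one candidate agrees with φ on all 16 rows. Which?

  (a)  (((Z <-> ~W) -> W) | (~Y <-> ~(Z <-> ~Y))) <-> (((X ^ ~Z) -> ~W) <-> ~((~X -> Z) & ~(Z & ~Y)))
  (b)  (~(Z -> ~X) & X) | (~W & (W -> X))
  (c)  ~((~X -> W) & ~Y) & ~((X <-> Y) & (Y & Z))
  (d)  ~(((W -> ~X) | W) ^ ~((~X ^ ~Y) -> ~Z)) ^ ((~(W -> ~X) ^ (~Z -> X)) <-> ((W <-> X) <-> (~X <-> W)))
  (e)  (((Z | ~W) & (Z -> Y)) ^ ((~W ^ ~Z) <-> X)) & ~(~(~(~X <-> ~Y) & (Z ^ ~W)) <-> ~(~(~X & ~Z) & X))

e

(a): at (0,0,0,0) it gives 1, but φ = 0 — eliminated.
(b): at (0,0,0,0) it gives 1, but φ = 0 — eliminated.
(c): at (0,0,0,0) it gives 1, but φ = 0 — eliminated.
(d): at (0,0,0,0) it gives 1, but φ = 0 — eliminated.
Only (e) survives; checking it on all 16 rows confirms it matches φ.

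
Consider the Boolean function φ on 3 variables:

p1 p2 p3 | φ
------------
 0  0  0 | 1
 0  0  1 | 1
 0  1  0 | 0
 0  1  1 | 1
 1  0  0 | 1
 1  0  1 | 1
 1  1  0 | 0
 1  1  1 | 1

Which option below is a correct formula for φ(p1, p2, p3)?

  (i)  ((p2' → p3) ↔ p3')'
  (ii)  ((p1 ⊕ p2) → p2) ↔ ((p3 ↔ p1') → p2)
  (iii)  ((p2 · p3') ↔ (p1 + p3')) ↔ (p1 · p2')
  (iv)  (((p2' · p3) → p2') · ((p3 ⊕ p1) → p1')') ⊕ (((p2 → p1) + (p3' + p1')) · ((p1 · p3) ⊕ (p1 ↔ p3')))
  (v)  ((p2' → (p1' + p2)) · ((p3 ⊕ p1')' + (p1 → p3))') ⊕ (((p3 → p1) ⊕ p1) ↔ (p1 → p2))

(ii) fails at (0,0,1): the formula yields 0, φ is 1.
(iii) fails at (0,0,1): the formula yields 0, φ is 1.
(iv) fails at (0,0,0): the formula yields 0, φ is 1.
(v) fails at (0,0,1): the formula yields 0, φ is 1.
(i) is the remaining candidate, and it agrees with φ on all 8 inputs.

i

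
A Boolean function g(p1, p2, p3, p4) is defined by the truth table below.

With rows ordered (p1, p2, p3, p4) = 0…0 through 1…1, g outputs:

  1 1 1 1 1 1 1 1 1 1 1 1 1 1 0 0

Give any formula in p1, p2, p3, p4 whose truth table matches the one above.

There are just 2 zero rows: (1,1,1,0), (1,1,1,1). Their minterms are p1·p2·p3·¬p4, p1·p2·p3·p4; the OR of those covers precisely the 0-outputs, and negating it yields g.

g(p1, p2, p3, p4) = ¬((((p1 ∧ p2) ∧ p3) ∧ ¬p4) ∨ (((p1 ∧ p2) ∧ p3) ∧ p4))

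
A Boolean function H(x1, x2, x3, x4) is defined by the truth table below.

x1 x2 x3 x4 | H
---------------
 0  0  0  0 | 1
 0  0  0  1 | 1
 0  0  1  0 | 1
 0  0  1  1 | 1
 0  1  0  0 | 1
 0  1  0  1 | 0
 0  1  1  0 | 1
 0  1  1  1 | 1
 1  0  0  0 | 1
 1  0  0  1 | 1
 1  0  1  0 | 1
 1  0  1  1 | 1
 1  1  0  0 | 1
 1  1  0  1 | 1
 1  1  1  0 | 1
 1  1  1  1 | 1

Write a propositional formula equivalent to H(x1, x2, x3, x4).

H(x1, x2, x3, x4) = not (((not x1 and x2) and not x3) and x4)

H is 0 on exactly one input, (0,1,0,1), whose minterm is ¬x1·x2·¬x3·x4. So H is the negation of that single conjunction.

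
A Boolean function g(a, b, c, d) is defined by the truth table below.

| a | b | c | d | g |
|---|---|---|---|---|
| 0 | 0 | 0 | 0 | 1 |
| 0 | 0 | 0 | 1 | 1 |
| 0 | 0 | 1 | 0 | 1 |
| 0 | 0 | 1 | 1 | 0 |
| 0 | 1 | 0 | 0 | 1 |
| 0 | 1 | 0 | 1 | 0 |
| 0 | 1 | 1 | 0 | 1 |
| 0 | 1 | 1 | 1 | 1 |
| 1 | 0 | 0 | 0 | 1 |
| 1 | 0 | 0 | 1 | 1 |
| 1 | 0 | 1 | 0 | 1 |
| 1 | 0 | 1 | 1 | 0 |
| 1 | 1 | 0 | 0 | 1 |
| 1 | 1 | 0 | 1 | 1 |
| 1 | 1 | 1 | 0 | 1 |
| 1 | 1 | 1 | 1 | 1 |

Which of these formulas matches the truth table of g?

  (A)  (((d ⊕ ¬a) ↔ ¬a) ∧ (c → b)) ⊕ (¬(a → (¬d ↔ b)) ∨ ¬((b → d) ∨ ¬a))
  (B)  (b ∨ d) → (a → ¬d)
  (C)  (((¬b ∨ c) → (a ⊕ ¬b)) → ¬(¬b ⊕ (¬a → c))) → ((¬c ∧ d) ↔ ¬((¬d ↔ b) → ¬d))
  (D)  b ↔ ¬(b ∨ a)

C

(A): at (0,0,0,1) it gives 0, but g = 1 — eliminated.
(B): at (0,0,1,1) it gives 1, but g = 0 — eliminated.
(D): at (0,0,0,0) it gives 0, but g = 1 — eliminated.
Only (C) survives; checking it on all 16 rows confirms it matches g.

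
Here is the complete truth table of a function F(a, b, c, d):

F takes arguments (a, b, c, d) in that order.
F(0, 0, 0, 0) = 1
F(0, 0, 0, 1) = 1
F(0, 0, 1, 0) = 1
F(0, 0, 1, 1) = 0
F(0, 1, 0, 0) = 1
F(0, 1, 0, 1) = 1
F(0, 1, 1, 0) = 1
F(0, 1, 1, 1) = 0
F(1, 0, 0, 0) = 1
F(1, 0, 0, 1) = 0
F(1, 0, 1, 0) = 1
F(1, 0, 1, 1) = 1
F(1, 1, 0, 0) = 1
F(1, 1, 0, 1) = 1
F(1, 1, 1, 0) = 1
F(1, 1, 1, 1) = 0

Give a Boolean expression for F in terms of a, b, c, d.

There are just 4 zero rows: (0,0,1,1), (0,1,1,1), (1,0,0,1), (1,1,1,1). Their minterms are ¬a·¬b·c·d, ¬a·b·c·d, a·¬b·¬c·d, a·b·c·d; the OR of those covers precisely the 0-outputs, and negating it yields F.

F(a, b, c, d) = ¬((((((¬a ∧ ¬b) ∧ c) ∧ d) ∨ (((¬a ∧ b) ∧ c) ∧ d)) ∨ (((a ∧ ¬b) ∧ ¬c) ∧ d)) ∨ (((a ∧ b) ∧ c) ∧ d))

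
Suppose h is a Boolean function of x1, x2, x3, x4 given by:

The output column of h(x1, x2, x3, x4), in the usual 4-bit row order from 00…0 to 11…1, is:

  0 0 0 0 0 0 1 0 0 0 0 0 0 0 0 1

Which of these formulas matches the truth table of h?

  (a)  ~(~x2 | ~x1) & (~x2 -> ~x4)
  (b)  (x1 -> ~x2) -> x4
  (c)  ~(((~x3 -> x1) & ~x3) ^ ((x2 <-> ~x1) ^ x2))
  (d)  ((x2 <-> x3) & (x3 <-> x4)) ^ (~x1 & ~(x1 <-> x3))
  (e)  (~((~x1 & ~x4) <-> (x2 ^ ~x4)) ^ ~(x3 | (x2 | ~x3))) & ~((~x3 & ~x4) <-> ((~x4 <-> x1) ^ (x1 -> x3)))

e

(a) disagrees with h on (0,1,1,0) (formula → 0, table → 1); rule it out.
(b) disagrees with h on (0,0,0,1) (formula → 1, table → 0); rule it out.
(c) disagrees with h on (0,0,0,0) (formula → 1, table → 0); rule it out.
(d) disagrees with h on (0,0,0,0) (formula → 1, table → 0); rule it out.
That leaves (e). Evaluating it on every row reproduces the table of h exactly.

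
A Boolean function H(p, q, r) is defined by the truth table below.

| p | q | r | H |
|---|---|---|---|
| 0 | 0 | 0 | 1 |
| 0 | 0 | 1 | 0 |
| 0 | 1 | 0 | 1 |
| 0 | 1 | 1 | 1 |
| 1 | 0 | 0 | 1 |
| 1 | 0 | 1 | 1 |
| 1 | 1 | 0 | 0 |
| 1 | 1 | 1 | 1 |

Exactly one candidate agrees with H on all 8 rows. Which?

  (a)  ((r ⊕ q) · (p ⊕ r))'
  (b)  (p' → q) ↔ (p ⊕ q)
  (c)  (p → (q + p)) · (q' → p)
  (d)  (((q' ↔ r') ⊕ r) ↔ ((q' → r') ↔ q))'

a

(b) fails at (0,0,1): the formula yields 1, H is 0.
(c) fails at (0,0,0): the formula yields 0, H is 1.
(d) fails at (1,0,1): the formula yields 0, H is 1.
That leaves (a). Evaluating it on every row reproduces the table of H exactly.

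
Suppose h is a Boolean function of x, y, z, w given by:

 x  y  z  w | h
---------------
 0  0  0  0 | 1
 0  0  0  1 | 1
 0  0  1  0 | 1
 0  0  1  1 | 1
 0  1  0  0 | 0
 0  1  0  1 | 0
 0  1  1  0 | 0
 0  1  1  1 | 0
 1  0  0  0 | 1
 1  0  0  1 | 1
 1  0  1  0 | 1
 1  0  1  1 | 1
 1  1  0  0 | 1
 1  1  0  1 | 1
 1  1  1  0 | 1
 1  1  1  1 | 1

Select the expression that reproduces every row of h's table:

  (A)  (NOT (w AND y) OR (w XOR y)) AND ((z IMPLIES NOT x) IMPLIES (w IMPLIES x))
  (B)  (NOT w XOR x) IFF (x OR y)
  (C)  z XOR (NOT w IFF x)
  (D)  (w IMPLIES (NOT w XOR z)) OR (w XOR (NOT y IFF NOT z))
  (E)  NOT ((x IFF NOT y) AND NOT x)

E

(A) fails at (0,0,0,1): the formula yields 0, h is 1.
(B) fails at (0,0,0,0): the formula yields 0, h is 1.
(C) fails at (0,0,0,0): the formula yields 0, h is 1.
(D) fails at (0,0,0,1): the formula yields 0, h is 1.
That leaves (E). Evaluating it on every row reproduces the table of h exactly.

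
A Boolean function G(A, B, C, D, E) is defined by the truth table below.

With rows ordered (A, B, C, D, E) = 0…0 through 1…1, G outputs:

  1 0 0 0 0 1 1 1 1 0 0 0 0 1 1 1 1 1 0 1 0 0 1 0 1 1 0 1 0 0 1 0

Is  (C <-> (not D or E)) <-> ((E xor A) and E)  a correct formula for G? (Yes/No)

Test each input against both G and the formula:
  A=0, B=0, C=0, D=0, E=0: formula gives 1, G = 1 ✓
  A=0, B=0, C=0, D=0, E=1: formula gives 0, G = 0 ✓
  A=0, B=0, C=0, D=1, E=0: formula gives 0, G = 0 ✓
  A=0, B=0, C=0, D=1, E=1: formula gives 0, G = 0 ✓
  …and likewise for the remaining 28 rows.
Every row agrees, so the formula is equivalent.

Yes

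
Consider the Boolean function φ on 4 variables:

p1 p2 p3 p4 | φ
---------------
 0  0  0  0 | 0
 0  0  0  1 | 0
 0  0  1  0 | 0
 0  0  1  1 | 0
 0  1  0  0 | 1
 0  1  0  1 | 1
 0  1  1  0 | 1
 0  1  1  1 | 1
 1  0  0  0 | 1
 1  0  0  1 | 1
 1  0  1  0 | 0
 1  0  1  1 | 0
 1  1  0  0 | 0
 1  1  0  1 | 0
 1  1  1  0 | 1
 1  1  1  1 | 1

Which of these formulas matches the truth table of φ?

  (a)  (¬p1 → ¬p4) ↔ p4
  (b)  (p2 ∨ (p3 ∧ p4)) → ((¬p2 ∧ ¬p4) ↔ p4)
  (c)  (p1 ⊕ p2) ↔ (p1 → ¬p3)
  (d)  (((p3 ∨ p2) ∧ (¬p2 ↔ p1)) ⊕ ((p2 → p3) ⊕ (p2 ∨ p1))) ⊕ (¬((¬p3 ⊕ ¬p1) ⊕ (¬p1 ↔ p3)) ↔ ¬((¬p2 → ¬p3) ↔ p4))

(a) fails at (0,1,0,0): the formula yields 0, φ is 1.
(b) fails at (0,0,0,0): the formula yields 1, φ is 0.
(d) fails at (0,0,0,1): the formula yields 1, φ is 0.
That leaves (c). Evaluating it on every row reproduces the table of φ exactly.

c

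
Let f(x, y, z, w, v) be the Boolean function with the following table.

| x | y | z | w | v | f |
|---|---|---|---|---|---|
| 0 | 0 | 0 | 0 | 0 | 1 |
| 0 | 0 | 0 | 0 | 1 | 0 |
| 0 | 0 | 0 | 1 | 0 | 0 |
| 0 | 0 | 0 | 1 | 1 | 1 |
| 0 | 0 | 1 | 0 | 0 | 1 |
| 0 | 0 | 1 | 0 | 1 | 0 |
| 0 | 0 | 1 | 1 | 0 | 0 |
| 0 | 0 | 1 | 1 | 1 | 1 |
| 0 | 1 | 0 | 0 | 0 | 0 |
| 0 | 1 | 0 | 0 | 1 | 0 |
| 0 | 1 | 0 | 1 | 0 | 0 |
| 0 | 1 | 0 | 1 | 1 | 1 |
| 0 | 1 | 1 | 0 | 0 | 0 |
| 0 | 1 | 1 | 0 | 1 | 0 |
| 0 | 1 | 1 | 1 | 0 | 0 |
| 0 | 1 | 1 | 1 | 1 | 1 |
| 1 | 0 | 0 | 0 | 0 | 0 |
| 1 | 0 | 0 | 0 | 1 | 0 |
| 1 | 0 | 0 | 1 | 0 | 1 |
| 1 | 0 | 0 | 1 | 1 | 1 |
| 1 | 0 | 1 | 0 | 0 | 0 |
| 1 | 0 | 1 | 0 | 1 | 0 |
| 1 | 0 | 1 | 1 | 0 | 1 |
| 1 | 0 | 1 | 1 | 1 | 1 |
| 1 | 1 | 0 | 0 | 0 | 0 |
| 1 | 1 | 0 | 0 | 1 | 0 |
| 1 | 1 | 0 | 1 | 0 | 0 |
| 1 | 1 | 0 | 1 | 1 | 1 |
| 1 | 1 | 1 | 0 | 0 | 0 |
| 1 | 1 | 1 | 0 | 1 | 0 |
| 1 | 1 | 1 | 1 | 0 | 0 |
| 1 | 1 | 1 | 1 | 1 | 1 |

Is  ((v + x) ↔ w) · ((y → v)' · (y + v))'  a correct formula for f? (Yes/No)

Yes

Check the formula against f row by row:
  x=0, y=0, z=0, w=0, v=0: formula gives 1, f = 1 ✓
  x=0, y=0, z=0, w=0, v=1: formula gives 0, f = 0 ✓
  x=0, y=0, z=0, w=1, v=0: formula gives 0, f = 0 ✓
  x=0, y=0, z=0, w=1, v=1: formula gives 1, f = 1 ✓
  … (the remaining 28 rows also agree.)
No disagreement on any input; they are logically equivalent.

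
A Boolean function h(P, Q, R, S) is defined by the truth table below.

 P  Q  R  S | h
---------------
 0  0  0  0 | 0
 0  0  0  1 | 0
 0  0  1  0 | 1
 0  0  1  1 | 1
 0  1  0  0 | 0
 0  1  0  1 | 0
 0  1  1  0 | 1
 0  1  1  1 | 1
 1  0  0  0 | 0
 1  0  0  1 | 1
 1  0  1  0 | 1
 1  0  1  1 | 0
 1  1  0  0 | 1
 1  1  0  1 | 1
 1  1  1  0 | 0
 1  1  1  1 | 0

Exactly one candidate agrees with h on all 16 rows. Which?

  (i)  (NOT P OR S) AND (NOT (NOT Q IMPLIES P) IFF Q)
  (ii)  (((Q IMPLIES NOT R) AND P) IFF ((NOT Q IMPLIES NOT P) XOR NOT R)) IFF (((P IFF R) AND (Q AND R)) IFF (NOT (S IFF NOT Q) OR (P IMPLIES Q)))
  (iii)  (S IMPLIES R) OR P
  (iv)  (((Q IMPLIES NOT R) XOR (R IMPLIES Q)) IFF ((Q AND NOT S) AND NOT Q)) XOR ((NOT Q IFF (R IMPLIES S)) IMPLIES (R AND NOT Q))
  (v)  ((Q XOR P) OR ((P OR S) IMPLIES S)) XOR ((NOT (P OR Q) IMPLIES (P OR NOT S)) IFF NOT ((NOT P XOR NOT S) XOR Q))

(i) fails at (0,0,1,0): the formula yields 0, h is 1.
(iii) fails at (0,0,0,0): the formula yields 1, h is 0.
(iv) fails at (0,0,0,0): the formula yields 1, h is 0.
(v) fails at (0,0,1,0): the formula yields 0, h is 1.
Only (ii) survives; checking it on all 16 rows confirms it matches h.

ii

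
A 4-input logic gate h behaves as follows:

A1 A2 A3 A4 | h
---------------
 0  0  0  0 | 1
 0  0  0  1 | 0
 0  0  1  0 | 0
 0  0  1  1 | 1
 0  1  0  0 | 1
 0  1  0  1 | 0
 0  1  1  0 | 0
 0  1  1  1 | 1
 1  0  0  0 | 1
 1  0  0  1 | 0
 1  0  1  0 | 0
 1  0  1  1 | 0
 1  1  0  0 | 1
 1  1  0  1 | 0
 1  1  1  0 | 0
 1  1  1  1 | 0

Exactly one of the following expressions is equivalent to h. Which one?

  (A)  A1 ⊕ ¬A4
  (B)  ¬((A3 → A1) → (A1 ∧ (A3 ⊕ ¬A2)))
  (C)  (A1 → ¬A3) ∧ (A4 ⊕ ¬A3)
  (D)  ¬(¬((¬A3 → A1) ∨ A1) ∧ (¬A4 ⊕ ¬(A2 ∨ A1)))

(A): at (0,0,1,0) it gives 1, but h = 0 — eliminated.
(B): at (0,0,0,1) it gives 1, but h = 0 — eliminated.
(D): at (0,0,1,0) it gives 1, but h = 0 — eliminated.
(C) is the remaining candidate, and it agrees with h on all 16 inputs.

C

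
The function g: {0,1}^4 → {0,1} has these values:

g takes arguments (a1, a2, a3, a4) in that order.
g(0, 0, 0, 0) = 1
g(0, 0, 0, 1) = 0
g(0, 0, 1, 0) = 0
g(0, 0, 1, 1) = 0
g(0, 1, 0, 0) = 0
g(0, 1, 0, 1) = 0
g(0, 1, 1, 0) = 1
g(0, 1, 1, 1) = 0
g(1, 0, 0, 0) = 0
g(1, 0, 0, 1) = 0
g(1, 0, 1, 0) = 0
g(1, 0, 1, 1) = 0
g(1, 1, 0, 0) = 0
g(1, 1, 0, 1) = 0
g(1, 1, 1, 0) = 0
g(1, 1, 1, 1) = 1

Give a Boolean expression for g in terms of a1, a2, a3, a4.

g=1 on 3 inputs: (0,0,0,0), (0,1,1,0), (1,1,1,1). Reading each as a conjunction of literals (¬a1·¬a2·¬a3·¬a4, ¬a1·a2·a3·¬a4, a1·a2·a3·a4) and taking the OR gives the canonical DNF.

g(a1, a2, a3, a4) = ((((not a1 and not a2) and not a3) and not a4) or (((not a1 and a2) and a3) and not a4)) or (((a1 and a2) and a3) and a4)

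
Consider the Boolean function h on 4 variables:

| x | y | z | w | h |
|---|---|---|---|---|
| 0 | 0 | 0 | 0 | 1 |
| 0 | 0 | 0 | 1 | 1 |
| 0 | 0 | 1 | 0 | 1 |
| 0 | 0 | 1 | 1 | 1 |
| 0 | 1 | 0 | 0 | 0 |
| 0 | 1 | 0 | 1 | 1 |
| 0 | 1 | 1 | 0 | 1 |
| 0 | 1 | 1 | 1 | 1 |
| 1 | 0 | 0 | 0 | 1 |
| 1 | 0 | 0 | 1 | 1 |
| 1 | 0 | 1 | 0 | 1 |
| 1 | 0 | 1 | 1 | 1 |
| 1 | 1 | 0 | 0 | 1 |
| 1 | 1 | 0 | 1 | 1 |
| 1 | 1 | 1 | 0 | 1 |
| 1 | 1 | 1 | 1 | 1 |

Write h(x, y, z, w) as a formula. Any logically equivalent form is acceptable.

h(x, y, z, w) = (((x' · y) · z') · w')'

Only row (0,1,0,0) gives 0. So h is 1 everywhere except there — the complement of the minterm ¬x·y·¬z·¬w.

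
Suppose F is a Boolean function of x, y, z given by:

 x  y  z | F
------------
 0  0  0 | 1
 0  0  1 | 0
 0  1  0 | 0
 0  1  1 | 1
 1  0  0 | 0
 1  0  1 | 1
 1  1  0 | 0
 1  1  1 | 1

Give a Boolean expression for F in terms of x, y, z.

The 1-rows are (0,0,0), (0,1,1), (1,0,1), (1,1,1). Each contributes one minterm — ¬x·¬y·¬z; ¬x·y·z; x·¬y·z; x·y·z — and their disjunction is a sum-of-products form of F.

F(x, y, z) = ((((~x & ~y) & ~z) | ((~x & y) & z)) | ((x & ~y) & z)) | ((x & y) & z)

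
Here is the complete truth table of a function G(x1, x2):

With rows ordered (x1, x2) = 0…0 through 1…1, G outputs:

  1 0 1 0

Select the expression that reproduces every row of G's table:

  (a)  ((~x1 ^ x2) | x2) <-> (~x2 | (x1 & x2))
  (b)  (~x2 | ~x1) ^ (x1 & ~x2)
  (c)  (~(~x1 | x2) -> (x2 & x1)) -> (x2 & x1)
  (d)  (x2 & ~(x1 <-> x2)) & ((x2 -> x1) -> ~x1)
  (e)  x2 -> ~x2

e

(a): at (1,0) it gives 0, but G = 1 — eliminated.
(b): at (0,1) it gives 1, but G = 0 — eliminated.
(c): at (0,0) it gives 0, but G = 1 — eliminated.
(d): at (0,0) it gives 0, but G = 1 — eliminated.
(e) is the remaining candidate, and it agrees with G on all 4 inputs.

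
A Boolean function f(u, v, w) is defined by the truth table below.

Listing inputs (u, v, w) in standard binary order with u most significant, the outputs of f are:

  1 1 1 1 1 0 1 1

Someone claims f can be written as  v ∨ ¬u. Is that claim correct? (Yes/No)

No

Test each input against both f and the formula:
  u=0, v=0, w=0: formula gives 1, f = 1 ✓
  u=0, v=0, w=1: formula gives 1, f = 1 ✓
  u=0, v=1, w=0: formula gives 1, f = 1 ✓
  u=0, v=1, w=1: formula gives 1, f = 1 ✓
  u=1, v=0, w=0: formula gives 0, but f = 1 ✗
Since they disagree at (1,0,0), the expression is not a correct formula for f.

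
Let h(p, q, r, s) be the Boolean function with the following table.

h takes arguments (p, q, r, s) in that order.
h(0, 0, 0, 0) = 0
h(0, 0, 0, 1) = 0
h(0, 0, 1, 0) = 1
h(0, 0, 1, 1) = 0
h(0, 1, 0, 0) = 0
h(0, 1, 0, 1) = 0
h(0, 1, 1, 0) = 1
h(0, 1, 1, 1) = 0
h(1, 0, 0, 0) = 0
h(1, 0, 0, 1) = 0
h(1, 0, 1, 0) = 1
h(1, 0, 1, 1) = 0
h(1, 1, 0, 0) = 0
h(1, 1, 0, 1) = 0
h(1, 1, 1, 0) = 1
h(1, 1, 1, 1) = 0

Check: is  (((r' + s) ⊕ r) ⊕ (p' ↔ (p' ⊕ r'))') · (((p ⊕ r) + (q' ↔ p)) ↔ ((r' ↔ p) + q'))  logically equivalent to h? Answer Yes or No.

Evaluate (((r' + s) ⊕ r) ⊕ (p' ↔ (p' ⊕ r'))') · (((p ⊕ r) + (q' ↔ p)) ↔ ((r' ↔ p) + q')) on each row and compare to h:
  p=0, q=0, r=0, s=0: formula gives 0, h = 0 ✓
  p=0, q=0, r=0, s=1: formula gives 0, h = 0 ✓
  p=0, q=0, r=1, s=0: formula gives 1, h = 1 ✓
  p=0, q=0, r=1, s=1: formula gives 0, h = 0 ✓
  … (the remaining 12 rows also agree.)
All 16 rows match — the expression computes h exactly.

Yes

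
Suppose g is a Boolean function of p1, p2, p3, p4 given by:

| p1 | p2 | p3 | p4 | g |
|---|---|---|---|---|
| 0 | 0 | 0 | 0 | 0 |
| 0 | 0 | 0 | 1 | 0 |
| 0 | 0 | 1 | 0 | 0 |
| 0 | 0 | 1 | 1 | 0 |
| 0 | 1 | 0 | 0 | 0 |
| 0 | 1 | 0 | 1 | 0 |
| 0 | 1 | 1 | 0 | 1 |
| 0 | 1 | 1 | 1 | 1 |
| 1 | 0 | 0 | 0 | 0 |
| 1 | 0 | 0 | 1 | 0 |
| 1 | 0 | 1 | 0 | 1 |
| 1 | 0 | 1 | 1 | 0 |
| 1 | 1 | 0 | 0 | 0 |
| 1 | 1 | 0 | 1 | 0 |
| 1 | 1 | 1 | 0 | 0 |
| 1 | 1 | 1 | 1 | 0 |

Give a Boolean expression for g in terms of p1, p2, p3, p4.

The 1-rows are (0,1,1,0), (0,1,1,1), (1,0,1,0). Each contributes one minterm — ¬p1·p2·p3·¬p4; ¬p1·p2·p3·p4; p1·¬p2·p3·¬p4 — and their disjunction is a sum-of-products form of g.

g(p1, p2, p3, p4) = ((((¬p1 ∧ p2) ∧ p3) ∧ ¬p4) ∨ (((¬p1 ∧ p2) ∧ p3) ∧ p4)) ∨ (((p1 ∧ ¬p2) ∧ p3) ∧ ¬p4)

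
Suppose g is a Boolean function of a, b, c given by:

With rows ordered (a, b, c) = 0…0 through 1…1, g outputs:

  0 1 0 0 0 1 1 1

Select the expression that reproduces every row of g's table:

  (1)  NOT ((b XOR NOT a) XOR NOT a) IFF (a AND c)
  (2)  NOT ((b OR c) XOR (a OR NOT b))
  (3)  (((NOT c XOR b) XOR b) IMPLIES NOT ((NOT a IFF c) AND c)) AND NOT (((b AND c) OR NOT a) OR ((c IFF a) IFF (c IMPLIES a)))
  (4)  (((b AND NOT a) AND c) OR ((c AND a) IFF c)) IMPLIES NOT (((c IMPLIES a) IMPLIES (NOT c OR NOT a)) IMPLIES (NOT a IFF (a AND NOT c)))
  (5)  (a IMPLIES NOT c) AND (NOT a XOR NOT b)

(1) disagrees with g on (0,0,1) (formula → 0, table → 1); rule it out.
(3) disagrees with g on (0,0,1) (formula → 0, table → 1); rule it out.
(4) disagrees with g on (0,0,0) (formula → 1, table → 0); rule it out.
(5) disagrees with g on (0,0,1) (formula → 0, table → 1); rule it out.
That leaves (2). Evaluating it on every row reproduces the table of g exactly.

2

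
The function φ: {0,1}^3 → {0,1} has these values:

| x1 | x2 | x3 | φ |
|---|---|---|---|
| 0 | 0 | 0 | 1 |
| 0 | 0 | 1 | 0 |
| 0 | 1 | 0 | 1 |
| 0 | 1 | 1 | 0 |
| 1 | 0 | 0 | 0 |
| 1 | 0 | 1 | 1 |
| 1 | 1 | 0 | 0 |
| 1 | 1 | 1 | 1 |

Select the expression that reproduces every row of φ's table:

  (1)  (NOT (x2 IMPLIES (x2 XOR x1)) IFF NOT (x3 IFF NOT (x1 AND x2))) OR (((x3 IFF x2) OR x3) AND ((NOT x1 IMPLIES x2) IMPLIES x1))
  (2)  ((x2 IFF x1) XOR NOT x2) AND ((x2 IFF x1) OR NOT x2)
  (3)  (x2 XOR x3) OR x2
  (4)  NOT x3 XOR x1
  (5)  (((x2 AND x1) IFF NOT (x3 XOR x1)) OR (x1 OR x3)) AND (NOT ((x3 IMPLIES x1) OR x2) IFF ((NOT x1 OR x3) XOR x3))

(1): at (0,0,1) it gives 1, but φ = 0 — eliminated.
(2): at (0,0,0) it gives 0, but φ = 1 — eliminated.
(3): at (0,0,0) it gives 0, but φ = 1 — eliminated.
(5): at (0,0,0) it gives 0, but φ = 1 — eliminated.
That leaves (4). Evaluating it on every row reproduces the table of φ exactly.

4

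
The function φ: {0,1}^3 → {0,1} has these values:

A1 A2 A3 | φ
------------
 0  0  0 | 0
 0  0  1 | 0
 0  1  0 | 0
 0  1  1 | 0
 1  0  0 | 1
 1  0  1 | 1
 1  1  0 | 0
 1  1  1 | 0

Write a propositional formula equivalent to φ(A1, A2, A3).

Collect the rows where φ=1 — (1,0,0), (1,0,1) — and write one minterm per row: A1·¬A2·¬A3, A1·¬A2·A3. Their union (logical OR) reproduces the table exactly.

φ(A1, A2, A3) = ((A1 and not A2) and not A3) or ((A1 and not A2) and A3)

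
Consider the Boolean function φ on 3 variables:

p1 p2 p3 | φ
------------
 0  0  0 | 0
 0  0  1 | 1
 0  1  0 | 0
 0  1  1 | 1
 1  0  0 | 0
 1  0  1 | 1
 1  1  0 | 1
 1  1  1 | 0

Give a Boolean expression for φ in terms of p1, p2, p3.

The 1-rows are (0,0,1), (0,1,1), (1,0,1), (1,1,0). Each contributes one minterm — ¬p1·¬p2·p3; ¬p1·p2·p3; p1·¬p2·p3; p1·p2·¬p3 — and their disjunction is a sum-of-products form of φ.

φ(p1, p2, p3) = ((((¬p1 ∧ ¬p2) ∧ p3) ∨ ((¬p1 ∧ p2) ∧ p3)) ∨ ((p1 ∧ ¬p2) ∧ p3)) ∨ ((p1 ∧ p2) ∧ ¬p3)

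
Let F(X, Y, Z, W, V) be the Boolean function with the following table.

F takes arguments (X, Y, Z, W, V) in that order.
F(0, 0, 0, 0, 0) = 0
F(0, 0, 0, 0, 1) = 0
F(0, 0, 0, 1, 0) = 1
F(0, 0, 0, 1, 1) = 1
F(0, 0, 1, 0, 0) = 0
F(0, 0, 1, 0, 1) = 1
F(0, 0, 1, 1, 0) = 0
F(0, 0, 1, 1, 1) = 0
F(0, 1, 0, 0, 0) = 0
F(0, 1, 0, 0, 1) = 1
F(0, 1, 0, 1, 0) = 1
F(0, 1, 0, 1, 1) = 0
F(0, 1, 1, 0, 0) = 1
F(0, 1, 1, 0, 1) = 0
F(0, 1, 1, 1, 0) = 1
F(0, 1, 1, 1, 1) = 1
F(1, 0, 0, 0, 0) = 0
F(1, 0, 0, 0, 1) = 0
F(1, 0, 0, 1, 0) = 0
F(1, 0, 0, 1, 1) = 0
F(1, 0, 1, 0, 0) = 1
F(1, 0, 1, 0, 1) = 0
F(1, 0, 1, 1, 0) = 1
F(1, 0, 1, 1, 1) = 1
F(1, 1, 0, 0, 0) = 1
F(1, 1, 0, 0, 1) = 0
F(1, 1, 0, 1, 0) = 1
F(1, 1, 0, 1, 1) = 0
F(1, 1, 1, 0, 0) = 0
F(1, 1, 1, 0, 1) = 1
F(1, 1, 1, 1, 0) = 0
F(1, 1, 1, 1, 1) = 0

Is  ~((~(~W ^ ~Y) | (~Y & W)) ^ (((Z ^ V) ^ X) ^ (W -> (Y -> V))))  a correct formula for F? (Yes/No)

Check the formula against F row by row:
  X=0, Y=0, Z=0, W=0, V=0: formula gives 1, but F = 0 ✗
Row (0,0,0,0,0) is a counterexample, so the formula is not equivalent to F.

No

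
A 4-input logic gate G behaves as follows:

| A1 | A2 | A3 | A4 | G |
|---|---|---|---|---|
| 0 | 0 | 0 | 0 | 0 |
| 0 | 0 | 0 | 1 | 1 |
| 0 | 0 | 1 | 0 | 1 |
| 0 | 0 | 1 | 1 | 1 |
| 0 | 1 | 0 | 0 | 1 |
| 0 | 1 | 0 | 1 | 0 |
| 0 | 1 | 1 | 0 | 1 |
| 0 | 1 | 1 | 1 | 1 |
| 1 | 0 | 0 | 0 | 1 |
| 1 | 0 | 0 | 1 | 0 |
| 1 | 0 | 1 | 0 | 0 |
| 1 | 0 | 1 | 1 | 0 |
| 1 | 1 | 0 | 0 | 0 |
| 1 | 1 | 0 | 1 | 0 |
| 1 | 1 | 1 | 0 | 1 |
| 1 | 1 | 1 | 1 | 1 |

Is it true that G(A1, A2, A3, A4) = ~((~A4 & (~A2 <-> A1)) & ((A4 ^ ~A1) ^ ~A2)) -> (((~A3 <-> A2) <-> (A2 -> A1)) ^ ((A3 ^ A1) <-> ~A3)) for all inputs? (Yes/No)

No

Evaluate ~((~A4 & (~A2 <-> A1)) & ((A4 ^ ~A1) ^ ~A2)) -> (((~A3 <-> A2) <-> (A2 -> A1)) ^ ((A3 ^ A1) <-> ~A3)) on each row and compare to G:
  A1=0, A2=0, A3=0, A4=0: formula gives 0, G = 0 ✓
  A1=0, A2=0, A3=0, A4=1: formula gives 0, but G = 1 ✗
A single disagreement suffices: at (0,0,0,1) they differ, so the formula does not compute G.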